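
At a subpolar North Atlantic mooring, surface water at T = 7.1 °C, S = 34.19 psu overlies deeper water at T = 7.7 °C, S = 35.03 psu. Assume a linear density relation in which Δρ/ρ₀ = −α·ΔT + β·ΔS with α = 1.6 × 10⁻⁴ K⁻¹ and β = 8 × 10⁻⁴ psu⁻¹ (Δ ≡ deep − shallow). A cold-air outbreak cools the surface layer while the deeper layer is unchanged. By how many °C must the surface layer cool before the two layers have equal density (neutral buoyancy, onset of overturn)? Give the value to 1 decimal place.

3.6 °C

Neutral buoyancy requires Δρ = 0, i.e. −α(T_deep − T_surf′) + β(S_deep − S_surf) = 0.
T_surf′ = T_deep − (β/α)·ΔS = 7.7 − (8 × 10⁻⁴/1.6 × 10⁻⁴)·(+0.84) = 3.500 °C.
Cooling required: 7.1 − (3.500) = 3.600 °C.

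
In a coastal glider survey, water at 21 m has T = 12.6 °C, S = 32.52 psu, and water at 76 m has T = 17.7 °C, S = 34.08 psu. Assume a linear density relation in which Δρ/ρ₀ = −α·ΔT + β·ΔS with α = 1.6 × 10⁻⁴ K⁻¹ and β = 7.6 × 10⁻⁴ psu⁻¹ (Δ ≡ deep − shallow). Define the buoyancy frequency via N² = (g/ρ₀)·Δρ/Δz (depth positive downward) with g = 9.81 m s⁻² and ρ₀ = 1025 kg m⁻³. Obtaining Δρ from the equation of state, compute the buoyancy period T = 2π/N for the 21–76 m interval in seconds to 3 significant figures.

ΔT = +5.1 K, ΔS = +1.56 psu (deep − shallow).
Δρ/ρ₀ = −αΔT + βΔS = -8.16 × 10⁻⁴ + 1.1856 × 10⁻³ = 3.696 × 10⁻⁴, so Δρ ≈ 0.3788 kg m⁻³.
N² = (g/ρ₀)·Δρ/Δz = g·(Δρ/ρ₀)/Δz = 9.81 × 3.696 × 10⁻⁴ / 55 = 6.5923 × 10⁻⁵ s⁻².
N = √(6.5923 × 10⁻⁵) = 8.1193 × 10⁻³ rad s⁻¹ → T = 2π/N = 773.86 s ≈ 774 s.

774 s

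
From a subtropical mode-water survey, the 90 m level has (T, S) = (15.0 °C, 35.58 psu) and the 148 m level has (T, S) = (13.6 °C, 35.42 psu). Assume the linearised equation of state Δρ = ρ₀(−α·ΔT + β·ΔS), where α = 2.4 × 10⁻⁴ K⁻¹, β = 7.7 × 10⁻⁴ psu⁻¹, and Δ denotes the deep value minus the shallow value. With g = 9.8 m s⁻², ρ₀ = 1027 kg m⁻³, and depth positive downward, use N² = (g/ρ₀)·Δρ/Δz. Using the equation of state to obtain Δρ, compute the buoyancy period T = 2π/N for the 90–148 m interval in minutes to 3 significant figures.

17.5 min

ΔT = -1.4 K, ΔS = -0.16 psu (deep − shallow).
Δρ/ρ₀ = −αΔT + βΔS = 3.36 × 10⁻⁴ − 1.232 × 10⁻⁴ = 2.128 × 10⁻⁴, so Δρ ≈ 0.2185 kg m⁻³.
N² = (g/ρ₀)·Δρ/Δz = g·(Δρ/ρ₀)/Δz = 9.8 × 2.128 × 10⁻⁴ / 58 = 3.5956 × 10⁻⁵ s⁻².
N = √(3.5956 × 10⁻⁵) = 5.9963 × 10⁻³ rad s⁻¹ → T = 2π/N = 1.0478 × 10³ s = 17.463 min ≈ 17.5 min.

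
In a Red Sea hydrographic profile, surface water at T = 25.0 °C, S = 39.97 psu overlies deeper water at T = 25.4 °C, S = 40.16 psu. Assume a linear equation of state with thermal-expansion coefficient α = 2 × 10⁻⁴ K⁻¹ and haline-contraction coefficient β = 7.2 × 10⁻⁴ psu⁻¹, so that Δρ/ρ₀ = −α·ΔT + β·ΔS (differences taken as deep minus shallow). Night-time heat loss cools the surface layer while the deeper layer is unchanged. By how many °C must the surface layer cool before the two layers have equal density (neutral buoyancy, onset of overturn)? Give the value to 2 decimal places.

0.28 °C

Neutral buoyancy requires Δρ = 0, i.e. −α(T_deep − T_surf′) + β(S_deep − S_surf) = 0.
T_surf′ = T_deep − (β/α)·ΔS = 25.4 − (7.2 × 10⁻⁴/2 × 10⁻⁴)·(+0.19) = 24.7160 °C.
Cooling required: 25.0 − (24.7160) = 0.2840 °C.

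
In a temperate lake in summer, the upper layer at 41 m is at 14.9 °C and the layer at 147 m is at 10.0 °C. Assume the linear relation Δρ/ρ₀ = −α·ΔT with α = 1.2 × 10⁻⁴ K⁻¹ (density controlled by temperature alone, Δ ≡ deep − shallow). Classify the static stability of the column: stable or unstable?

ΔT = 10.0 − 14.9 = -4.9 K, so Δρ/ρ₀ = −αΔT = 5.88 × 10⁻⁴.
Δρ/ρ₀ > 0, so Δρ > 0: deeper water is denser → statically stable.

stable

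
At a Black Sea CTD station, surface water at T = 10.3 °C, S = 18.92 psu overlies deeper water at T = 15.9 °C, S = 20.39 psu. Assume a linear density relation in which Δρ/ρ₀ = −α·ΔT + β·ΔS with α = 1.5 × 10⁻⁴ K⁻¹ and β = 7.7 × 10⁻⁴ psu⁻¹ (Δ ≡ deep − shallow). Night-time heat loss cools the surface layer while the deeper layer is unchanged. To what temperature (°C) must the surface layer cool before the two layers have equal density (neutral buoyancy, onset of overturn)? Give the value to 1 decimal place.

8.4 °C

Neutral buoyancy requires Δρ = 0, i.e. −α(T_deep − T_surf′) + β(S_deep − S_surf) = 0.
T_surf′ = T_deep − (β/α)·ΔS = 15.9 − (7.7 × 10⁻⁴/1.5 × 10⁻⁴)·(+1.47) = 8.354 °C.
Cooling required: 10.3 − (8.354) = 1.946 °C.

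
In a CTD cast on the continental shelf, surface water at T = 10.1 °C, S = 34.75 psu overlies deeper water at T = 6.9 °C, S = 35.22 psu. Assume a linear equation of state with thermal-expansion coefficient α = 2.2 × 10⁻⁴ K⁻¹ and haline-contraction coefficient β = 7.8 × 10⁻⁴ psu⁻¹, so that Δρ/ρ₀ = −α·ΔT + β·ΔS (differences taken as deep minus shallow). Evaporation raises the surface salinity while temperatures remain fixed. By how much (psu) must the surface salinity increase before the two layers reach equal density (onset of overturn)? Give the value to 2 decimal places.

1.37 psu

Neutral buoyancy requires −α(T_deep − T_surf) + β(S_deep − S_surf′) = 0.
S_surf′ = S_deep − (α/β)·ΔT = 35.22 − (2.2 × 10⁻⁴/7.8 × 10⁻⁴)·(-3.2) = 36.1226 psu.
Increase required: 36.1226 − 34.75 = 1.3726 psu.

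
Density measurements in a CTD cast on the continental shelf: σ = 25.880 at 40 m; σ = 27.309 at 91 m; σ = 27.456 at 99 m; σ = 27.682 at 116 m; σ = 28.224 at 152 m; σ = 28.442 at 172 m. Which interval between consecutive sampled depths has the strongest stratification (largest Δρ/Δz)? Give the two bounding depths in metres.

40–91 m

Compute the density gradient over each adjacent pair:
  40–91 m: Δρ/Δz = 1.429/51 = 0.028 kg m⁻⁴
  91–99 m: Δρ/Δz = 0.147/8 = 0.018 kg m⁻⁴
  99–116 m: Δρ/Δz = 0.226/17 = 0.013 kg m⁻⁴
  116–152 m: Δρ/Δz = 0.542/36 = 0.015 kg m⁻⁴
  152–172 m: Δρ/Δz = 0.218/20 = 0.011 kg m⁻⁴
The largest gradient is in the 40–91 m interval — the pycnocline.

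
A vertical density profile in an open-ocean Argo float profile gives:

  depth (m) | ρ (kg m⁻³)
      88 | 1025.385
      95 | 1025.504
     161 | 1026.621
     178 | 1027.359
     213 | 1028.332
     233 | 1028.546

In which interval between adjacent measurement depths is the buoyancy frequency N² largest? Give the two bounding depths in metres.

Compute the density gradient over each adjacent pair:
  88–95 m: Δρ/Δz = 0.119/7 = 0.017 kg m⁻⁴
  95–161 m: Δρ/Δz = 1.117/66 = 0.017 kg m⁻⁴
  161–178 m: Δρ/Δz = 0.738/17 = 0.043 kg m⁻⁴
  178–213 m: Δρ/Δz = 0.973/35 = 0.028 kg m⁻⁴
  213–233 m: Δρ/Δz = 0.214/20 = 0.011 kg m⁻⁴
The largest gradient is in the 161–178 m interval — the pycnocline.

161–178 m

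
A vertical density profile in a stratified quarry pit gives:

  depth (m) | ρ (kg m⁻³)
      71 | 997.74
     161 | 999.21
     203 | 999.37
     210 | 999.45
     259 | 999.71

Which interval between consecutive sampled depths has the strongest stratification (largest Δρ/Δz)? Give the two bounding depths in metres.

71–161 m

Compute the density gradient over each adjacent pair:
  71–161 m: Δρ/Δz = 1.47/90 = 0.016 kg m⁻⁴
  161–203 m: Δρ/Δz = 0.16/42 = 3.8 × 10⁻³ kg m⁻⁴
  203–210 m: Δρ/Δz = 0.08/7 = 0.011 kg m⁻⁴
  210–259 m: Δρ/Δz = 0.26/49 = 5.3 × 10⁻³ kg m⁻⁴
The largest gradient is in the 71–161 m interval — the pycnocline.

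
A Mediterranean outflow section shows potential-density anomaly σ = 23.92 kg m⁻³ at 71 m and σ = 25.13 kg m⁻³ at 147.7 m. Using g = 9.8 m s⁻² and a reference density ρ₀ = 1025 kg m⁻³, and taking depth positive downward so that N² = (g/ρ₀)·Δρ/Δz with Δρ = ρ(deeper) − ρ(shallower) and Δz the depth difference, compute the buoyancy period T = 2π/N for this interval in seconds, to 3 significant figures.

Δρ = 1025.13 − 1023.92 = 1.21 kg m⁻³ over Δz = 147.7 − 71 = 76.7 m.
N² = (9.8/1025) × (1.21/76.7) = 1.5083 × 10⁻⁴ s⁻².
N = √(1.5083 × 10⁻⁴) = 0.012281 rad s⁻¹, so T = 2π/N = 511.62 s ≈ 512 s.

512 s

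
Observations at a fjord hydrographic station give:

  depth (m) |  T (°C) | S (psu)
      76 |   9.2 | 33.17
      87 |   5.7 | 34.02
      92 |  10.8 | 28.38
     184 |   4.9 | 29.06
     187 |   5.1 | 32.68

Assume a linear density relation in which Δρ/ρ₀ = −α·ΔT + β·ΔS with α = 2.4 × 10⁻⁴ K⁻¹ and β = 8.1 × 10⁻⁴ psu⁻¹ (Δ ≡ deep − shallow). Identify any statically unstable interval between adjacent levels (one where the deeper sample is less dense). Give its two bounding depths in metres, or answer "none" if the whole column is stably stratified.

87–92 m

Evaluate Δρ/ρ₀ = −αΔT + βΔS across each adjacent pair:
  76–87 m: −αΔT+βΔS = −(2.4 × 10⁻⁴)(-3.5)+(8.1 × 10⁻⁴)(+0.85) = 1.5 × 10⁻³ → stable
  87–92 m: −αΔT+βΔS = −(2.4 × 10⁻⁴)(+5.1)+(8.1 × 10⁻⁴)(-5.64) = -5.8 × 10⁻³ → UNSTABLE
  92–184 m: −αΔT+βΔS = −(2.4 × 10⁻⁴)(-5.9)+(8.1 × 10⁻⁴)(+0.68) = 2.0 × 10⁻³ → stable
  184–187 m: −αΔT+βΔS = −(2.4 × 10⁻⁴)(+0.2)+(8.1 × 10⁻⁴)(+3.62) = 2.9 × 10⁻³ → stable
The 87–92 m interval has Δρ < 0: lighter water underlies denser water.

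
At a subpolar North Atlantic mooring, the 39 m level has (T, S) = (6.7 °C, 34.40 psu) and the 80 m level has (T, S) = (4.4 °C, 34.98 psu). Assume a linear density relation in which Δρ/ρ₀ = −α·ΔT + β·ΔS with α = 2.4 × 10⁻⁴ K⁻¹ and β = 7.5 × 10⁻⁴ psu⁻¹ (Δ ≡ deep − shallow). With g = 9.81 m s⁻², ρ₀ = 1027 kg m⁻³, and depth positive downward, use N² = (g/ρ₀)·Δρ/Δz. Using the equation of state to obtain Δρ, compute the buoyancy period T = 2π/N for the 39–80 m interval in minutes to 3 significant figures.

ΔT = -2.3 K, ΔS = +0.58 psu (deep − shallow).
Δρ/ρ₀ = −αΔT + βΔS = 5.52 × 10⁻⁴ + 4.35 × 10⁻⁴ = 9.87 × 10⁻⁴, so Δρ ≈ 1.014 kg m⁻³.
N² = (g/ρ₀)·Δρ/Δz = g·(Δρ/ρ₀)/Δz = 9.81 × 9.87 × 10⁻⁴ / 41 = 2.3616 × 10⁻⁴ s⁻².
N = √(2.3616 × 10⁻⁴) = 0.015367 rad s⁻¹ → T = 2π/N = 408.88 s = 6.8147 min ≈ 6.81 min.

6.81 min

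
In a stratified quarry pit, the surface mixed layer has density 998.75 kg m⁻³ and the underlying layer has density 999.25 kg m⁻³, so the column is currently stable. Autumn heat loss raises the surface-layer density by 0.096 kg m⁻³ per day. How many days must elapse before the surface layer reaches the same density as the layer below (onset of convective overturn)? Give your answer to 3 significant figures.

Density deficit of the surface layer: 999.25 − 998.75 = 0.5 kg m⁻³.
Required change = 0.5 / 0.096 = 5.21 days.

5.21 days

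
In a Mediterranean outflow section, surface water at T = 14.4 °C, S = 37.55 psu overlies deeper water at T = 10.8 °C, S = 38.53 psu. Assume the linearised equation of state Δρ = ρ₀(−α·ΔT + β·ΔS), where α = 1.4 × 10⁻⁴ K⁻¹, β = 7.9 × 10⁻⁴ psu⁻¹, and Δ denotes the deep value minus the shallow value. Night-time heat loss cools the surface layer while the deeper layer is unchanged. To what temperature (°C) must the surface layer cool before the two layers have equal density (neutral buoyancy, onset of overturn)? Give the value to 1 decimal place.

5.3 °C

Neutral buoyancy requires Δρ = 0, i.e. −α(T_deep − T_surf′) + β(S_deep − S_surf) = 0.
T_surf′ = T_deep − (β/α)·ΔS = 10.8 − (7.9 × 10⁻⁴/1.4 × 10⁻⁴)·(+0.98) = 5.270 °C.
Cooling required: 14.4 − (5.270) = 9.130 °C.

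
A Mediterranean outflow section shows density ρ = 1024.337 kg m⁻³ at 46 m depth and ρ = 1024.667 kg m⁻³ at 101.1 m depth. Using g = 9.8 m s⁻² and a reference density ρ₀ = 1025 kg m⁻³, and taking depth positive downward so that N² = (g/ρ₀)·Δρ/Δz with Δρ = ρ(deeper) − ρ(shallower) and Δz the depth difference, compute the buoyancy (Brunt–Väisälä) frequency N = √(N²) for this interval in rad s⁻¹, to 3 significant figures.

7.57 × 10⁻³ rad s⁻¹

Δρ = 1024.667 − 1024.337 = 0.330 kg m⁻³ over Δz = 101.1 − 46 = 55.1 m.
N² = (9.8/1025) × (0.330/55.1) = 5.7262 × 10⁻⁵ s⁻².
N = √(5.7262 × 10⁻⁵) = 7.5672 × 10⁻³ rad s⁻¹ ≈ 7.57 × 10⁻³ rad s⁻¹.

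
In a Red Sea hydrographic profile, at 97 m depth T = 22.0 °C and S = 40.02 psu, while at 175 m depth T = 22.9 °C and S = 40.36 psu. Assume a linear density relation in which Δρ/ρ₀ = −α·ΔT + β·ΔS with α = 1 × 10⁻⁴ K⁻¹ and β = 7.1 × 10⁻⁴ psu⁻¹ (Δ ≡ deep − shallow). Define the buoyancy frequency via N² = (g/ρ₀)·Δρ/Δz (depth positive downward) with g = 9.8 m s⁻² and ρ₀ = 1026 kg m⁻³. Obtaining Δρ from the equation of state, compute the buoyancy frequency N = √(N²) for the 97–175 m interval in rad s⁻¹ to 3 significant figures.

4.36 × 10⁻³ rad s⁻¹

ΔT = +0.9 K, ΔS = +0.34 psu (deep − shallow).
Δρ/ρ₀ = −αΔT + βΔS = -9.00 × 10⁻⁵ + 2.414 × 10⁻⁴ = 1.514 × 10⁻⁴, so Δρ ≈ 0.1553 kg m⁻³.
N² = (g/ρ₀)·Δρ/Δz = g·(Δρ/ρ₀)/Δz = 9.8 × 1.514 × 10⁻⁴ / 78 = 1.9022 × 10⁻⁵ s⁻².
N = √(1.9022 × 10⁻⁵) = 4.3614 × 10⁻³ rad s⁻¹ ≈ 4.36 × 10⁻³ rad s⁻¹.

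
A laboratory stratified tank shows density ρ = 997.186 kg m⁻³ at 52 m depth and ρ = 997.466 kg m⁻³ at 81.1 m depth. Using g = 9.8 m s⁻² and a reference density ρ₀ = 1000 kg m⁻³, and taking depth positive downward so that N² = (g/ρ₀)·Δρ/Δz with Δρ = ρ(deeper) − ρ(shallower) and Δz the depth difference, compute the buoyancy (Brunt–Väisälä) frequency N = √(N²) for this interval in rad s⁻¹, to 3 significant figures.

Δρ = 997.466 − 997.186 = 0.280 kg m⁻³ over Δz = 81.1 − 52 = 29.1 m.
N² = (9.8/1000) × (0.280/29.1) = 9.4296 × 10⁻⁵ s⁻².
N = √(9.4296 × 10⁻⁵) = 9.7106 × 10⁻³ rad s⁻¹ ≈ 9.71 × 10⁻³ rad s⁻¹.

9.71 × 10⁻³ rad s⁻¹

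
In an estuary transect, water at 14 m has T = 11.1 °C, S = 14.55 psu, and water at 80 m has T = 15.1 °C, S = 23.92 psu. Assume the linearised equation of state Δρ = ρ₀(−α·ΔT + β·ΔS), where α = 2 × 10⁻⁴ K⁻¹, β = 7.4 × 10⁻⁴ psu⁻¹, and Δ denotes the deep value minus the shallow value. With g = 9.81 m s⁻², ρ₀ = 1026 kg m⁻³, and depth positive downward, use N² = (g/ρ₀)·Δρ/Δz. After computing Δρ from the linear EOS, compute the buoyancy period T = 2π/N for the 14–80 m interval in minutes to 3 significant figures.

3.47 min

ΔT = +4.0 K, ΔS = +9.37 psu (deep − shallow).
Δρ/ρ₀ = −αΔT + βΔS = -8.00 × 10⁻⁴ + 6.9338 × 10⁻³ = 6.1338 × 10⁻³, so Δρ ≈ 6.293 kg m⁻³.
N² = (g/ρ₀)·Δρ/Δz = g·(Δρ/ρ₀)/Δz = 9.81 × 6.1338 × 10⁻³ / 66 = 9.1171 × 10⁻⁴ s⁻².
N = √(9.1171 × 10⁻⁴) = 0.030195 rad s⁻¹ → T = 2π/N = 208.09 s = 3.4682 min ≈ 3.47 min.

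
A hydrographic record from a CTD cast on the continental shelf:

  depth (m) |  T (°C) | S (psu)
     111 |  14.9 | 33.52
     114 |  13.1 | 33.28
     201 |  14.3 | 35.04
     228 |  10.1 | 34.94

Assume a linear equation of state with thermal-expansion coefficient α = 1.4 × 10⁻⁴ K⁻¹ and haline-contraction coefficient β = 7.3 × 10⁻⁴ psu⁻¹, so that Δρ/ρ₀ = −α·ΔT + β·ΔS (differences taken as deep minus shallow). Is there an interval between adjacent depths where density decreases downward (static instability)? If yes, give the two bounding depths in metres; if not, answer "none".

none

Evaluate Δρ/ρ₀ = −αΔT + βΔS across each adjacent pair:
  111–114 m: −αΔT+βΔS = −(1.4 × 10⁻⁴)(-1.8)+(7.3 × 10⁻⁴)(-0.24) = 7.7 × 10⁻⁵ → stable
  114–201 m: −αΔT+βΔS = −(1.4 × 10⁻⁴)(+1.2)+(7.3 × 10⁻⁴)(+1.76) = 1.1 × 10⁻³ → stable
  201–228 m: −αΔT+βΔS = −(1.4 × 10⁻⁴)(-4.2)+(7.3 × 10⁻⁴)(-0.10) = 5.1 × 10⁻⁴ → stable
Every interval has Δρ > 0: the column is stably stratified throughout.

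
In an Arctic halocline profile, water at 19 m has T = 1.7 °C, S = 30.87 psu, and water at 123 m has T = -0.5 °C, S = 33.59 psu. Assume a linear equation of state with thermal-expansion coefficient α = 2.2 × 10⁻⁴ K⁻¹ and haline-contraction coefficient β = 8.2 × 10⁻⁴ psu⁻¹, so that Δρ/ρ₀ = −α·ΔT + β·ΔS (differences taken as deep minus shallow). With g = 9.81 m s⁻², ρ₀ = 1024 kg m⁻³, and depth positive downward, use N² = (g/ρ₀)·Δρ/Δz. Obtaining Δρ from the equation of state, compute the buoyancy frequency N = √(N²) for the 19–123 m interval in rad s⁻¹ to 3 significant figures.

ΔT = -2.2 K, ΔS = +2.72 psu (deep − shallow).
Δρ/ρ₀ = −αΔT + βΔS = 4.84 × 10⁻⁴ + 2.2304 × 10⁻³ = 2.7144 × 10⁻³, so Δρ ≈ 2.780 kg m⁻³.
N² = (g/ρ₀)·Δρ/Δz = g·(Δρ/ρ₀)/Δz = 9.81 × 2.7144 × 10⁻³ / 104 = 2.5604 × 10⁻⁴ s⁻².
N = √(2.5604 × 10⁻⁴) = 0.016001 rad s⁻¹ ≈ 0.0160 rad s⁻¹.

0.0160 rad s⁻¹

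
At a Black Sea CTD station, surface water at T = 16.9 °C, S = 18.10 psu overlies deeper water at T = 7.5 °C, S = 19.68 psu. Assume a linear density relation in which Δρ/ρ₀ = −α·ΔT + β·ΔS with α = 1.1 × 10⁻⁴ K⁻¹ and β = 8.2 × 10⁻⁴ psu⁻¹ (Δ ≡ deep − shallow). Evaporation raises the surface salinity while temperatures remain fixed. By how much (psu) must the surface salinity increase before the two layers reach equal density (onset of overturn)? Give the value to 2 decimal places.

Neutral buoyancy requires −α(T_deep − T_surf) + β(S_deep − S_surf′) = 0.
S_surf′ = S_deep − (α/β)·ΔT = 19.68 − (1.1 × 10⁻⁴/8.2 × 10⁻⁴)·(-9.4) = 20.9410 psu.
Increase required: 20.9410 − 18.10 = 2.8410 psu.

2.84 psu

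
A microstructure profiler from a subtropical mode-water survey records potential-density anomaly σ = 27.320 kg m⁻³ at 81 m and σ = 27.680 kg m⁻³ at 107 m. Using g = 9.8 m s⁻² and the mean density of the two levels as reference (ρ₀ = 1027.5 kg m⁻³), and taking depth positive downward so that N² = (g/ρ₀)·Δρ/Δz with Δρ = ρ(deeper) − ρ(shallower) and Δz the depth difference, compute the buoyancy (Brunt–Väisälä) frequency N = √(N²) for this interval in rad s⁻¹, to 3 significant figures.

0.0115 rad s⁻¹

Δρ = 1027.680 − 1027.320 = 0.360 kg m⁻³ over Δz = 107 − 81 = 26 m.
N² = (9.8/1027.5) × (0.360/26) = 1.3206 × 10⁻⁴ s⁻².
N = √(1.3206 × 10⁻⁴) = 0.011492 rad s⁻¹ ≈ 0.0115 rad s⁻¹.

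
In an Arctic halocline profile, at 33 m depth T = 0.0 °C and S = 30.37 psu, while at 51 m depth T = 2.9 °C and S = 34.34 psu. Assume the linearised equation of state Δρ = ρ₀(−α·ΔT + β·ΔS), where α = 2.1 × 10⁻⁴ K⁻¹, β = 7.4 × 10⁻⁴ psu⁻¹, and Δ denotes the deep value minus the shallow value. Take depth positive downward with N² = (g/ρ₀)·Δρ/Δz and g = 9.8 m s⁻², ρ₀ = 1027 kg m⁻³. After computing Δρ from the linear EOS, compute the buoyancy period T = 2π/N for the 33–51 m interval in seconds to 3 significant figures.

ΔT = +2.9 K, ΔS = +3.97 psu (deep − shallow).
Δρ/ρ₀ = −αΔT + βΔS = -6.09 × 10⁻⁴ + 2.9378 × 10⁻³ = 2.3288 × 10⁻³, so Δρ ≈ 2.392 kg m⁻³.
N² = (g/ρ₀)·Δρ/Δz = g·(Δρ/ρ₀)/Δz = 9.8 × 2.3288 × 10⁻³ / 18 = 1.2679 × 10⁻³ s⁻².
N = √(1.2679 × 10⁻³) = 0.035608 rad s⁻¹ → T = 2π/N = 176.45 s ≈ 176 s.

176 s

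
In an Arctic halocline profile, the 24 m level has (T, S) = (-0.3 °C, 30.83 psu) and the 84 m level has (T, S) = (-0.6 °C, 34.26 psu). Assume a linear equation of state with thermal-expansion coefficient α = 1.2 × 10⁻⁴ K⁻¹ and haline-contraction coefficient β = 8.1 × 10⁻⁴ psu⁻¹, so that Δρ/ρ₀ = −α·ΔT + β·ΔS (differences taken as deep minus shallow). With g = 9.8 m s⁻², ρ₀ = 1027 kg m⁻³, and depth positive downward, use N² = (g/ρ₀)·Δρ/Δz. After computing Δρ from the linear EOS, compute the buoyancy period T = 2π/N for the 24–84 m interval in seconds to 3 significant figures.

ΔT = -0.3 K, ΔS = +3.43 psu (deep − shallow).
Δρ/ρ₀ = −αΔT + βΔS = 3.60 × 10⁻⁵ + 2.7783 × 10⁻³ = 2.8143 × 10⁻³, so Δρ ≈ 2.890 kg m⁻³.
N² = (g/ρ₀)·Δρ/Δz = g·(Δρ/ρ₀)/Δz = 9.8 × 2.8143 × 10⁻³ / 60 = 4.5967 × 10⁻⁴ s⁻².
N = √(4.5967 × 10⁻⁴) = 0.021440 rad s⁻¹ → T = 2π/N = 293.06 s ≈ 293 s.

293 s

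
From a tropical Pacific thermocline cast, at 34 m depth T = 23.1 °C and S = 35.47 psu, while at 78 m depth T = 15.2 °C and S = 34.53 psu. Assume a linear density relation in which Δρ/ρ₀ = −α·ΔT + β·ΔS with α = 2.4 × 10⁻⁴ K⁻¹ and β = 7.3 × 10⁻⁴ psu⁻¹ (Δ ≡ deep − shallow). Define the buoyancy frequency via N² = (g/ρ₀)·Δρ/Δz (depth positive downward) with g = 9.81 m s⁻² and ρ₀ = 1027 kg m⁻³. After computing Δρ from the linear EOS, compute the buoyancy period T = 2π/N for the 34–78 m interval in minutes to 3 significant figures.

6.38 min

ΔT = -7.9 K, ΔS = -0.94 psu (deep − shallow).
Δρ/ρ₀ = −αΔT + βΔS = 1.896 × 10⁻³ − 6.862 × 10⁻⁴ = 1.2098 × 10⁻³, so Δρ ≈ 1.242 kg m⁻³.
N² = (g/ρ₀)·Δρ/Δz = g·(Δρ/ρ₀)/Δz = 9.81 × 1.2098 × 10⁻³ / 44 = 2.6973 × 10⁻⁴ s⁻².
N = √(2.6973 × 10⁻⁴) = 0.016423 rad s⁻¹ → T = 2π/N = 382.58 s = 6.3763 min ≈ 6.38 min.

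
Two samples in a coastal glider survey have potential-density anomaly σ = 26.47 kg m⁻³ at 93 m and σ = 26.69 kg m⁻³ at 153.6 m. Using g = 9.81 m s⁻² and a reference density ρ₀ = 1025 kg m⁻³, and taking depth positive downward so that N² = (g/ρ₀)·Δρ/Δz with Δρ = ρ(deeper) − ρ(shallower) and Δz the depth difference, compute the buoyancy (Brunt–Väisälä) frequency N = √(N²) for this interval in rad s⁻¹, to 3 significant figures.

5.89 × 10⁻³ rad s⁻¹

Δρ = 1026.69 − 1026.47 = 0.22 kg m⁻³ over Δz = 153.6 − 93 = 60.6 m.
N² = (9.81/1025) × (0.22/60.6) = 3.4745 × 10⁻⁵ s⁻².
N = √(3.4745 × 10⁻⁵) = 5.8945 × 10⁻³ rad s⁻¹ ≈ 5.89 × 10⁻³ rad s⁻¹.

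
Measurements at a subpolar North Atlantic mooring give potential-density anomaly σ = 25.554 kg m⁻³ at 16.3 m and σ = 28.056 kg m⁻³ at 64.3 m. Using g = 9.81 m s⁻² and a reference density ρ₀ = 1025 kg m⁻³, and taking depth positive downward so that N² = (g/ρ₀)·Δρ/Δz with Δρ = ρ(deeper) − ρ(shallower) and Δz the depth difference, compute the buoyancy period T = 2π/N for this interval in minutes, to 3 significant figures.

Δρ = 1028.056 − 1025.554 = 2.502 kg m⁻³ over Δz = 64.3 − 16.3 = 48 m.
N² = (9.81/1025) × (2.502/48) = 4.9887 × 10⁻⁴ s⁻².
N = √(4.9887 × 10⁻⁴) = 0.022335 rad s⁻¹, so T = 2π/N = 281.32 s = 4.6887 min ≈ 4.69 min.

4.69 min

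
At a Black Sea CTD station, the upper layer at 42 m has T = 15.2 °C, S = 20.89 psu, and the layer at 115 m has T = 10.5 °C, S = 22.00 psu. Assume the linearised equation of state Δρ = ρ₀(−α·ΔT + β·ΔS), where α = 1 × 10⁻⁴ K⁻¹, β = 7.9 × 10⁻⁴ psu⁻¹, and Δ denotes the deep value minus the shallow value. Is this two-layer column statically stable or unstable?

ΔT = 10.5 − 15.2 = -4.7 K and ΔS = 22.00 − 20.89 = +1.11 psu (deep − shallow).
−αΔT = 4.70 × 10⁻⁴; βΔS = 8.769 × 10⁻⁴; sum Δρ/ρ₀ = 1.3469 × 10⁻³.
Δρ/ρ₀ > 0, so Δρ > 0: deeper water is denser → statically stable.

stable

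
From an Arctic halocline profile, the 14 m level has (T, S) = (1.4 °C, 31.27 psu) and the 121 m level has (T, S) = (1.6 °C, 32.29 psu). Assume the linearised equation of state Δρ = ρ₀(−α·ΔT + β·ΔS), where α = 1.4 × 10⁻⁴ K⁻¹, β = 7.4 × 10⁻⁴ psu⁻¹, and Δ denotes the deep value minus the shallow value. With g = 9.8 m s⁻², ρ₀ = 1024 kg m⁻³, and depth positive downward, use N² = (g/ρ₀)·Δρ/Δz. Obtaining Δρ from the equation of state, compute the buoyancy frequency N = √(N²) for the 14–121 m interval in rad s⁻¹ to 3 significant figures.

ΔT = +0.2 K, ΔS = +1.02 psu (deep − shallow).
Δρ/ρ₀ = −αΔT + βΔS = -2.80 × 10⁻⁵ + 7.548 × 10⁻⁴ = 7.268 × 10⁻⁴, so Δρ ≈ 0.7442 kg m⁻³.
N² = (g/ρ₀)·Δρ/Δz = g·(Δρ/ρ₀)/Δz = 9.8 × 7.268 × 10⁻⁴ / 107 = 6.6567 × 10⁻⁵ s⁻².
N = √(6.6567 × 10⁻⁵) = 8.1589 × 10⁻³ rad s⁻¹ ≈ 8.16 × 10⁻³ rad s⁻¹.

8.16 × 10⁻³ rad s⁻¹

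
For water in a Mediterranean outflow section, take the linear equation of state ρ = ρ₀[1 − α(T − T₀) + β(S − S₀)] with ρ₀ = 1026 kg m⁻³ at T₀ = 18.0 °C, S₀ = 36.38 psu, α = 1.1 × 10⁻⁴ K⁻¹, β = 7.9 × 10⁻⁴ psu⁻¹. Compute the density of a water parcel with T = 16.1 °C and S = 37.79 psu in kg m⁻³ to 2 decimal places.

1027.36 kg m⁻³

T − T₀ = -1.9 K, S − S₀ = +1.41 psu.
Bracket = 1 − α·(-1.9) + β·(+1.41) = 1 + (1.3229 × 10⁻³) = 1.0013229.
ρ = 1026 × 1.0013229 = 1027.36 kg m⁻³.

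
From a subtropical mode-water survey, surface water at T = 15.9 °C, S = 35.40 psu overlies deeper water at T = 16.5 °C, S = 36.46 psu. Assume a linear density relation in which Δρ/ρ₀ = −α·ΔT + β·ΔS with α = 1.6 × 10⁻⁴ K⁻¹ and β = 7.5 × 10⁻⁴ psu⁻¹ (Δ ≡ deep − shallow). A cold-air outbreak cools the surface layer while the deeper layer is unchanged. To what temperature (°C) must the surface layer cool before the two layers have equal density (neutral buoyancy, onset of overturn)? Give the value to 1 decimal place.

11.5 °C

Neutral buoyancy requires Δρ = 0, i.e. −α(T_deep − T_surf′) + β(S_deep − S_surf) = 0.
T_surf′ = T_deep − (β/α)·ΔS = 16.5 − (7.5 × 10⁻⁴/1.6 × 10⁻⁴)·(+1.06) = 11.531 °C.
Cooling required: 15.9 − (11.531) = 4.369 °C.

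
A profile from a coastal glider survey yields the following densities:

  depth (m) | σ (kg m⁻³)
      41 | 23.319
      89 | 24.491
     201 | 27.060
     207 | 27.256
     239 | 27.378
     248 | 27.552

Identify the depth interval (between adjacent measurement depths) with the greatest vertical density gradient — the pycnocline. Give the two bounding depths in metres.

Compute the density gradient over each adjacent pair:
  41–89 m: Δρ/Δz = 1.172/48 = 0.024 kg m⁻⁴
  89–201 m: Δρ/Δz = 2.569/112 = 0.023 kg m⁻⁴
  201–207 m: Δρ/Δz = 0.196/6 = 0.033 kg m⁻⁴
  207–239 m: Δρ/Δz = 0.122/32 = 3.8 × 10⁻³ kg m⁻⁴
  239–248 m: Δρ/Δz = 0.174/9 = 0.019 kg m⁻⁴
The largest gradient is in the 201–207 m interval — the pycnocline.

201–207 m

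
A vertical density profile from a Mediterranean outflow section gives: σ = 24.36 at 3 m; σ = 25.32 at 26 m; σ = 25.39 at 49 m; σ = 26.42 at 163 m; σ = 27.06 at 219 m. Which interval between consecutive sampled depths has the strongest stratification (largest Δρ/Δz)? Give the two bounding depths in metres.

Compute the density gradient over each adjacent pair:
  3–26 m: Δρ/Δz = 0.96/23 = 0.042 kg m⁻⁴
  26–49 m: Δρ/Δz = 0.07/23 = 3.0 × 10⁻³ kg m⁻⁴
  49–163 m: Δρ/Δz = 1.03/114 = 9.0 × 10⁻³ kg m⁻⁴
  163–219 m: Δρ/Δz = 0.64/56 = 0.011 kg m⁻⁴
The largest gradient is in the 3–26 m interval — the pycnocline.

3–26 m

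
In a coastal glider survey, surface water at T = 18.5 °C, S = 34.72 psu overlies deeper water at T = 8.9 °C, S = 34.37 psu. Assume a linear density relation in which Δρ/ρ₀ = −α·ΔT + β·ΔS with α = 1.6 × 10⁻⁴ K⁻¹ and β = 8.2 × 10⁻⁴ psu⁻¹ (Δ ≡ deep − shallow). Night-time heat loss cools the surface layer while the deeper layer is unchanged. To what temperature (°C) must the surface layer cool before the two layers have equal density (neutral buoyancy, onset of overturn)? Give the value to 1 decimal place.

10.7 °C

Neutral buoyancy requires Δρ = 0, i.e. −α(T_deep − T_surf′) + β(S_deep − S_surf) = 0.
T_surf′ = T_deep − (β/α)·ΔS = 8.9 − (8.2 × 10⁻⁴/1.6 × 10⁻⁴)·(-0.35) = 10.694 °C.
Cooling required: 18.5 − (10.694) = 7.806 °C.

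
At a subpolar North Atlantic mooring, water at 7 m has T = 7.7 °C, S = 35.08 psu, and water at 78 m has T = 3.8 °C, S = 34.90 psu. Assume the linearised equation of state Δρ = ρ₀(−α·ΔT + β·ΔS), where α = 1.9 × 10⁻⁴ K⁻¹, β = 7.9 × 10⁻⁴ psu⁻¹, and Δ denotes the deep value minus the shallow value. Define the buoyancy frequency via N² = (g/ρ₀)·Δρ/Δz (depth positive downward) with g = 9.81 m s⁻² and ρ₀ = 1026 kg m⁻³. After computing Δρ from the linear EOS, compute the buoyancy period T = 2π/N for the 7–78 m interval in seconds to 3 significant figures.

691 s

ΔT = -3.9 K, ΔS = -0.18 psu (deep − shallow).
Δρ/ρ₀ = −αΔT + βΔS = 7.41 × 10⁻⁴ − 1.422 × 10⁻⁴ = 5.988 × 10⁻⁴, so Δρ ≈ 0.6144 kg m⁻³.
N² = (g/ρ₀)·Δρ/Δz = g·(Δρ/ρ₀)/Δz = 9.81 × 5.988 × 10⁻⁴ / 71 = 8.2736 × 10⁻⁵ s⁻².
N = √(8.2736 × 10⁻⁵) = 9.0959 × 10⁻³ rad s⁻¹ → T = 2π/N = 690.77 s ≈ 691 s.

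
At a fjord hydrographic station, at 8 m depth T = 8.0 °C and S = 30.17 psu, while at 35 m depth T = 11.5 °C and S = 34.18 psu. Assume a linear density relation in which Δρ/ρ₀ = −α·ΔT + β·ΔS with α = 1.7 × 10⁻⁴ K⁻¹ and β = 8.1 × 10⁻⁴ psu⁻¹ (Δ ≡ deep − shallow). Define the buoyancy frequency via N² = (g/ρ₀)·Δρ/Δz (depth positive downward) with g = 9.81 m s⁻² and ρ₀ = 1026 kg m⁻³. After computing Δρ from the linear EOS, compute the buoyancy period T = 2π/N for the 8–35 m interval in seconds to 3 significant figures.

202 s

ΔT = +3.5 K, ΔS = +4.01 psu (deep − shallow).
Δρ/ρ₀ = −αΔT + βΔS = -5.95 × 10⁻⁴ + 3.2481 × 10⁻³ = 2.6531 × 10⁻³, so Δρ ≈ 2.722 kg m⁻³.
N² = (g/ρ₀)·Δρ/Δz = g·(Δρ/ρ₀)/Δz = 9.81 × 2.6531 × 10⁻³ / 27 = 9.6396 × 10⁻⁴ s⁻².
N = √(9.6396 × 10⁻⁴) = 0.031048 rad s⁻¹ → T = 2π/N = 202.37 s ≈ 202 s.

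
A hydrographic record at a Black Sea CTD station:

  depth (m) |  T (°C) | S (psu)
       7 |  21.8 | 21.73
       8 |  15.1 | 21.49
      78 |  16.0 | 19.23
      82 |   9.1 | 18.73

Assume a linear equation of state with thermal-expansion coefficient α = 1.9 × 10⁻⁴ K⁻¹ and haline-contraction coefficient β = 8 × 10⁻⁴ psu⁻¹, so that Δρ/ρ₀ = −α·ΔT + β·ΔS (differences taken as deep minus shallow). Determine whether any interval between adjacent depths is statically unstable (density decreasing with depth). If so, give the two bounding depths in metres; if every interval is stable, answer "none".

Evaluate Δρ/ρ₀ = −αΔT + βΔS across each adjacent pair:
  7–8 m: −αΔT+βΔS = −(1.9 × 10⁻⁴)(-6.7)+(8 × 10⁻⁴)(-0.24) = 1.1 × 10⁻³ → stable
  8–78 m: −αΔT+βΔS = −(1.9 × 10⁻⁴)(+0.9)+(8 × 10⁻⁴)(-2.26) = -2.0 × 10⁻³ → UNSTABLE
  78–82 m: −αΔT+βΔS = −(1.9 × 10⁻⁴)(-6.9)+(8 × 10⁻⁴)(-0.50) = 9.1 × 10⁻⁴ → stable
The 8–78 m interval has Δρ < 0: lighter water underlies denser water.

8–78 m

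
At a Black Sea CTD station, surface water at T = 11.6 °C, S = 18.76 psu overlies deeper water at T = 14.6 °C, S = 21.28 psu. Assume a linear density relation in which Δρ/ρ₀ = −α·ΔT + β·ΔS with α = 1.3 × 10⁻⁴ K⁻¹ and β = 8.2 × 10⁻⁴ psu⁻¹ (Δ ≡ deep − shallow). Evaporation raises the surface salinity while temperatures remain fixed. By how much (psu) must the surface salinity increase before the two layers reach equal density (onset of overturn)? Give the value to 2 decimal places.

Neutral buoyancy requires −α(T_deep − T_surf) + β(S_deep − S_surf′) = 0.
S_surf′ = S_deep − (α/β)·ΔT = 21.28 − (1.3 × 10⁻⁴/8.2 × 10⁻⁴)·(+3.0) = 20.8044 psu.
Increase required: 20.8044 − 18.76 = 2.0444 psu.

2.04 psu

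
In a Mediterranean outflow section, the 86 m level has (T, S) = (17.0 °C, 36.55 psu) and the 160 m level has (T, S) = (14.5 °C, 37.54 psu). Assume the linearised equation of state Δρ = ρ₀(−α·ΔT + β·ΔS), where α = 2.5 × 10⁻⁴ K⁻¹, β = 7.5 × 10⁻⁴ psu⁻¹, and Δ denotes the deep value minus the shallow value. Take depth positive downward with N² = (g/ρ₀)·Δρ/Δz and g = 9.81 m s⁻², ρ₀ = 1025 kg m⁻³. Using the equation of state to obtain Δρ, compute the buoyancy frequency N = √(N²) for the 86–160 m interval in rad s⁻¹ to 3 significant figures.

ΔT = -2.5 K, ΔS = +0.99 psu (deep − shallow).
Δρ/ρ₀ = −αΔT + βΔS = 6.25 × 10⁻⁴ + 7.425 × 10⁻⁴ = 1.3675 × 10⁻³, so Δρ ≈ 1.402 kg m⁻³.
N² = (g/ρ₀)·Δρ/Δz = g·(Δρ/ρ₀)/Δz = 9.81 × 1.3675 × 10⁻³ / 74 = 1.8129 × 10⁻⁴ s⁻².
N = √(1.8129 × 10⁻⁴) = 0.013464 rad s⁻¹ ≈ 0.0135 rad s⁻¹.

0.0135 rad s⁻¹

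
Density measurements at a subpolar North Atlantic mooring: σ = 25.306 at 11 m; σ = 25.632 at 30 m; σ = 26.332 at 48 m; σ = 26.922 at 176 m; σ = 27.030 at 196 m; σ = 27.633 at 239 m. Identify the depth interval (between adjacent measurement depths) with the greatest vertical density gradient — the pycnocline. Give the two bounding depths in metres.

Compute the density gradient over each adjacent pair:
  11–30 m: Δρ/Δz = 0.326/19 = 0.017 kg m⁻⁴
  30–48 m: Δρ/Δz = 0.700/18 = 0.039 kg m⁻⁴
  48–176 m: Δρ/Δz = 0.590/128 = 4.6 × 10⁻³ kg m⁻⁴
  176–196 m: Δρ/Δz = 0.108/20 = 5.4 × 10⁻³ kg m⁻⁴
  196–239 m: Δρ/Δz = 0.603/43 = 0.014 kg m⁻⁴
The largest gradient is in the 30–48 m interval — the pycnocline.

30–48 m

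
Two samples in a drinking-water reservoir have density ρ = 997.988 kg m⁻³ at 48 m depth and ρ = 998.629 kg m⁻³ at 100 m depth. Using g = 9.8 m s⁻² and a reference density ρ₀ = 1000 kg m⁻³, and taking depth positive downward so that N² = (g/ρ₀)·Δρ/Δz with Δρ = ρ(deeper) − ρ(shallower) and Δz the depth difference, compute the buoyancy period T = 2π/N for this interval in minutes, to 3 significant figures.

9.53 min

Δρ = 998.629 − 997.988 = 0.641 kg m⁻³ over Δz = 100 − 48 = 52 m.
N² = (9.8/1000) × (0.641/52) = 1.2080 × 10⁻⁴ s⁻².
N = √(1.2080 × 10⁻⁴) = 0.010991 rad s⁻¹, so T = 2π/N = 571.67 s = 9.5278 min ≈ 9.53 min.
Since Δρ > 0 the layer is stably stratified.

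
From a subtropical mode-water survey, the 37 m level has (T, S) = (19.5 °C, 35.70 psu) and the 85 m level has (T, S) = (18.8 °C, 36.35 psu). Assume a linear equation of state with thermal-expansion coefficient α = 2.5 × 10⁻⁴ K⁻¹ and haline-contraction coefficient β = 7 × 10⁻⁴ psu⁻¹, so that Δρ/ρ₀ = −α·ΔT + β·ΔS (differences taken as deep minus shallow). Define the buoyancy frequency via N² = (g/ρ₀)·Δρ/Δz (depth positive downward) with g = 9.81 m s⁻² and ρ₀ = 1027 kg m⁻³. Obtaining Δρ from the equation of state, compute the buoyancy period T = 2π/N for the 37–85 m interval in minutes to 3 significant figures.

9.23 min

ΔT = -0.7 K, ΔS = +0.65 psu (deep − shallow).
Δρ/ρ₀ = −αΔT + βΔS = 1.75 × 10⁻⁴ + 4.55 × 10⁻⁴ = 6.30 × 10⁻⁴, so Δρ ≈ 0.6470 kg m⁻³.
N² = (g/ρ₀)·Δρ/Δz = g·(Δρ/ρ₀)/Δz = 9.81 × 6.30 × 10⁻⁴ / 48 = 1.2876 × 10⁻⁴ s⁻².
N = √(1.2876 × 10⁻⁴) = 0.011347 rad s⁻¹ → T = 2π/N = 553.73 s = 9.2288 min ≈ 9.23 min.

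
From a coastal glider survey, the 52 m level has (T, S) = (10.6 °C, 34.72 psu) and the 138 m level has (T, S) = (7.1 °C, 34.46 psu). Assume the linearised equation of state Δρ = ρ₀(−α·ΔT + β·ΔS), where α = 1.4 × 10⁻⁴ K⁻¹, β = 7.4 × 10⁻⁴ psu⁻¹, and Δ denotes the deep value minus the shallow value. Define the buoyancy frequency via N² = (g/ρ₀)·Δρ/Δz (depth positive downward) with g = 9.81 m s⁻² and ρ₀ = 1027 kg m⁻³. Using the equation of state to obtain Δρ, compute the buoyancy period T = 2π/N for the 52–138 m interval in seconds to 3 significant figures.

ΔT = -3.5 K, ΔS = -0.26 psu (deep − shallow).
Δρ/ρ₀ = −αΔT + βΔS = 4.90 × 10⁻⁴ − 1.924 × 10⁻⁴ = 2.976 × 10⁻⁴, so Δρ ≈ 0.3056 kg m⁻³.
N² = (g/ρ₀)·Δρ/Δz = g·(Δρ/ρ₀)/Δz = 9.81 × 2.976 × 10⁻⁴ / 86 = 3.3947 × 10⁻⁵ s⁻².
N = √(3.3947 × 10⁻⁵) = 5.8264 × 10⁻³ rad s⁻¹ → T = 2π/N = 1.0784 × 10³ s ≈ 1.08 × 10³ s.

1.08 × 10³ s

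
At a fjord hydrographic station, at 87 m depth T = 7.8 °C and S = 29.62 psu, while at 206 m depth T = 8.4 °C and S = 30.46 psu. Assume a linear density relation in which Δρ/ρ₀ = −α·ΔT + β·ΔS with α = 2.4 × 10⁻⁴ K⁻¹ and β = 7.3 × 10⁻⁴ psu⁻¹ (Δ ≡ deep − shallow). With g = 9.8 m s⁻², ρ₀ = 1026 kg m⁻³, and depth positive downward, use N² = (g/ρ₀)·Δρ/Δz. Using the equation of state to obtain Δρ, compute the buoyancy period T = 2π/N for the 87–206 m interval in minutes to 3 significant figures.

16.8 min

ΔT = +0.6 K, ΔS = +0.84 psu (deep − shallow).
Δρ/ρ₀ = −αΔT + βΔS = -1.44 × 10⁻⁴ + 6.132 × 10⁻⁴ = 4.692 × 10⁻⁴, so Δρ ≈ 0.4814 kg m⁻³.
N² = (g/ρ₀)·Δρ/Δz = g·(Δρ/ρ₀)/Δz = 9.8 × 4.692 × 10⁻⁴ / 119 = 3.8640 × 10⁻⁵ s⁻².
N = √(3.8640 × 10⁻⁵) = 6.2161 × 10⁻³ rad s⁻¹ → T = 2π/N = 1.0108 × 10³ s = 16.847 min ≈ 16.8 min.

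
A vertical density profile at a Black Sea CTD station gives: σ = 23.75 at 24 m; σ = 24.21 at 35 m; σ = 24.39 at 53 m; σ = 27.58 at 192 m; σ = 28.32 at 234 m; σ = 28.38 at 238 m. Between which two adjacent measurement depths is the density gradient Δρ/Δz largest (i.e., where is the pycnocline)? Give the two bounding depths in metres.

Compute the density gradient over each adjacent pair:
  24–35 m: Δρ/Δz = 0.46/11 = 0.042 kg m⁻⁴
  35–53 m: Δρ/Δz = 0.18/18 = 0.010 kg m⁻⁴
  53–192 m: Δρ/Δz = 3.19/139 = 0.023 kg m⁻⁴
  192–234 m: Δρ/Δz = 0.74/42 = 0.018 kg m⁻⁴
  234–238 m: Δρ/Δz = 0.06/4 = 0.015 kg m⁻⁴
The largest gradient is in the 24–35 m interval — the pycnocline.

24–35 m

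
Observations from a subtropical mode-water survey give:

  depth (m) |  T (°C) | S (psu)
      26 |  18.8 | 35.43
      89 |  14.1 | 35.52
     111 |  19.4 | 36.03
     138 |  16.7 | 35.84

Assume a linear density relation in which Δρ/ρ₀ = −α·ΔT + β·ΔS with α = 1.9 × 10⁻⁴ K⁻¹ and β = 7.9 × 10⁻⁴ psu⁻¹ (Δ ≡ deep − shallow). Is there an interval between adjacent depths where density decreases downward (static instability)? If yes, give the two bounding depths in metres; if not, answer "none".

89–111 m

Evaluate Δρ/ρ₀ = −αΔT + βΔS across each adjacent pair:
  26–89 m: −αΔT+βΔS = −(1.9 × 10⁻⁴)(-4.7)+(7.9 × 10⁻⁴)(+0.09) = 9.6 × 10⁻⁴ → stable
  89–111 m: −αΔT+βΔS = −(1.9 × 10⁻⁴)(+5.3)+(7.9 × 10⁻⁴)(+0.51) = -6.0 × 10⁻⁴ → UNSTABLE
  111–138 m: −αΔT+βΔS = −(1.9 × 10⁻⁴)(-2.7)+(7.9 × 10⁻⁴)(-0.19) = 3.6 × 10⁻⁴ → stable
The 89–111 m interval has Δρ < 0: lighter water underlies denser water.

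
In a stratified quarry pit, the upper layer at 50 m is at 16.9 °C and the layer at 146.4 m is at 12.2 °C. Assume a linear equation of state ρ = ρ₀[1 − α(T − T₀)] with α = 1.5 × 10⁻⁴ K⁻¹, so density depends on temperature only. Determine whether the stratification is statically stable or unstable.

ΔT = 12.2 − 16.9 = -4.7 K, so Δρ/ρ₀ = −αΔT = 7.05 × 10⁻⁴.
Δρ/ρ₀ > 0, so Δρ > 0: deeper water is denser → statically stable.

stable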